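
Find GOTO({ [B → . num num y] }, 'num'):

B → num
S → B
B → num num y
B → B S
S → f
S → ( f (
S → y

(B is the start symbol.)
{ [B → num . num y] }

GOTO(I, 'num') = CLOSURE({ [A → αX.β] : [A → α.Xβ] ∈ I, X = 'num' })

Items with dot before 'num', with the dot advanced:
  [B → . num num y] → [B → num . num y]
Closure adds nothing (no advanced item has the dot before a non-terminal).

GOTO = { [B → num . num y] }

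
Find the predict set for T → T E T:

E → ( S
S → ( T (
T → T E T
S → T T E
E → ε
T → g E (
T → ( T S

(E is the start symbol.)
PREDICT(T → T E T) = (FIRST(RHS) \ {ε}) ∪ (FOLLOW(T) if ε ∈ FIRST(RHS), i.e. RHS ⇒* ε)
FIRST(T) = { '(', 'g' }
FIRST(T E T) = { '(', 'g' }
ε ∉ FIRST(T E T), so FOLLOW(T) is not added.
PREDICT(T → T E T) = { '(', 'g' }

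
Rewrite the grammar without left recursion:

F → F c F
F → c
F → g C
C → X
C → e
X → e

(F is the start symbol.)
F → c F'
F → g C F'
F' → c F F'
F' → ε
C → X
C → e
X → e

F is directly left-recursive. The standard transformation for
  A → A α₁ | ... | A α_m | β₁ | ... | β_n
is
  A  → β₁ A' | ... | β_n A'
  A' → α₁ A' | ... | α_m A' | ε

F → c becomes F → c F'
F → g C becomes F → g C F'
F → F c F becomes F' → c F F'
Add F' → ε

Productions for other non-terminals are unchanged:
  C → X
  C → e
  X → e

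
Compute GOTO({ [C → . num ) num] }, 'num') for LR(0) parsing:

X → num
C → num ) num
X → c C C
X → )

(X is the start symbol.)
{ [C → num . ) num] }

GOTO(I, 'num') = CLOSURE({ [A → αX.β] : [A → α.Xβ] ∈ I, X = 'num' })

Items with dot before 'num', with the dot advanced:
  [C → . num ) num] → [C → num . ) num]
Closure adds nothing (no advanced item has the dot before a non-terminal).

GOTO = { [C → num . ) num] }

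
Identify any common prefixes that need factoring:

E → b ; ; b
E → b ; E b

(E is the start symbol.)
Left-factoring is needed when two productions for the same non-terminal
share a common prefix on the right-hand side.

Productions for E:
  E → b ; ; b
  E → b ; E b

Found common prefix 'b ;' in productions for E

Answer: Yes, E has productions with common prefix 'b ;'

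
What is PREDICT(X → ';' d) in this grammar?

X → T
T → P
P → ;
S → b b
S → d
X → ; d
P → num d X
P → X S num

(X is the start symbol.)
{ ';' }

PREDICT(X → ';' d) = (FIRST(RHS) \ {ε}) ∪ (FOLLOW(X) if ε ∈ FIRST(RHS), i.e. RHS ⇒* ε)
FIRST(';' d) = { ';' }
ε ∉ FIRST(';' d), so FOLLOW(X) is not added.
PREDICT(X → ';' d) = { ';' }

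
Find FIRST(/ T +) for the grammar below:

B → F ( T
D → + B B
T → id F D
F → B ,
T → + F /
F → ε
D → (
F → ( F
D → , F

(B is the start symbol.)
{ '/' }

To compute FIRST(/ T +), process the symbols left to right:
Symbol / is a terminal. Add '/' and stop.
FIRST(/ T +) = { '/' }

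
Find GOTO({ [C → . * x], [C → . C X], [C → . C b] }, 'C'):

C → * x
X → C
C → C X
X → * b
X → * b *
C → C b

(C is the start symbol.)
GOTO(I, 'C') = CLOSURE({ [A → αX.β] : [A → α.Xβ] ∈ I, X = 'C' })

Items with dot before 'C', with the dot advanced:
  [C → . C X] → [C → C . X]
  [C → . C b] → [C → C . b]
Closure of the advanced items:
  [C → C . X] has the dot before X: add [X → . C], [X → . * b], [X → . * b *]
  [X → . C] has the dot before C: add [C → . * x], [C → . C X], [C → . C b]

GOTO = { [C → . * x], [C → . C X], [C → . C b], [C → C . X], [C → C . b], [X → . * b *], [X → . * b], [X → . C] }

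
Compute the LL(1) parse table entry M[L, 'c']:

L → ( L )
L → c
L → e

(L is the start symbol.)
L → c

To find M[L, 'c'], we find productions for L where 'c' is in the predict set (PREDICT(N → α) = (FIRST(α) \ {ε}) ∪ (FOLLOW(N) if α ⇒* ε)).

L → ( L ): PREDICT = { '(' }
L → c: PREDICT = { 'c' }
  'c' is in predict set, so this production goes in M[L, 'c']
L → e: PREDICT = { 'e' }

M[L, 'c'] = L → c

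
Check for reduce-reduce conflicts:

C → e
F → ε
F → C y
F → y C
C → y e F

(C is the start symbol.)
A reduce-reduce conflict occurs when an LR(0) state has two complete items [A → α .] and [B → β .] — both call for a reduction, and with no lookahead the parser cannot choose between them.

Augment with C' → C and build the canonical LR(0) collection (I0 = CLOSURE({[C' → . C]}), then GOTO on every symbol after a dot until no new states appear). It has 11 states:
  I0: { [C → . e], [C → . y e F], [C' → . C] }  — shift
  I1: { [C' → C .] }  — accept
  I2: { [C → e .] }  — reduce
  I3: { [C → y . e F] }  — shift
  I4: { [C → . e], [C → . y e F], [C → y e . F], [F → . C y], [F → . y C], [F → .] }  — shift, reduce
  I5: { [F → C . y] }  — shift
  I6: { [C → y e F .] }  — reduce
  I7: { [C → . e], [C → . y e F], [C → y . e F], [F → y . C] }  — shift
  I8: { [F → y C .] }  — reduce
  I9: { [C → . e], [C → . y e F], [C → e .], [C → y e . F], [F → . C y], [F → . y C], [F → .] }  — shift, 2 reduces
  I10: { [F → C y .] }  — reduce

I9 contains complete items [C → e .], [F → .] — reduce-reduce conflict.

Answer: Yes — I9: [C → e .] vs [F → .]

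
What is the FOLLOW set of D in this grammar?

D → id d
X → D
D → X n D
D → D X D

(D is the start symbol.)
{ $, 'id', 'n' }

To compute FOLLOW(D), find every occurrence of D on a right-hand side N → α D β: add FIRST(β) \ {ε}, and if β is empty or nullable also add FOLLOW(N). Iterate to a fixed point.

D is the start symbol, so $ ∈ FOLLOW(D).
In X → D: D is at the end, add FOLLOW(X)
In D → X n D: D is at the end; this adds FOLLOW(D) to itself — nothing new
In D → D X D: D is followed by X D, add FIRST(X D) \ {ε} = { 'id' }
In D → D X D: D is at the end; this adds FOLLOW(D) to itself — nothing new

The FOLLOW sets referred to above (computed the same way, to a fixed point):
  FOLLOW(X) = { 'id', 'n' }

Taking the union: FOLLOW(D) = { $, 'id', 'n' }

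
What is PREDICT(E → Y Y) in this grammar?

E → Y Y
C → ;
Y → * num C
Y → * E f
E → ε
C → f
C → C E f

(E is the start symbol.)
PREDICT(E → Y Y) = (FIRST(RHS) \ {ε}) ∪ (FOLLOW(E) if ε ∈ FIRST(RHS), i.e. RHS ⇒* ε)
FIRST(Y) = { '*' }
FIRST(Y Y) = { '*' }
ε ∉ FIRST(Y Y), so FOLLOW(E) is not added.
PREDICT(E → Y Y) = { '*' }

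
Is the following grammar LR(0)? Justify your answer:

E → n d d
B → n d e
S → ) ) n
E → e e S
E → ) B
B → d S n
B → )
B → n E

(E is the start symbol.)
Yes, the grammar is LR(0)

A grammar is LR(0) if no state in the canonical LR(0) collection has:
  - both a shift item (dot before a terminal) and a complete item (shift-reduce conflict), or
  - two or more complete items (reduce-reduce conflict; the accept item [E' → E .] counts as a complete item here).

Augment with E' → E and build the canonical LR(0) collection (I0 = CLOSURE({[E' → . E]}), then GOTO on every symbol after a dot until no new states appear). It has 21 states:
  I0: { [E → . ) B], [E → . e e S], [E → . n d d], [E' → . E] }  — shift
  I1: { [B → . )], [B → . d S n], [B → . n E], [B → . n d e], [E → ) . B] }  — shift
  I2: { [E' → E .] }  — accept
  I3: { [E → e . e S] }  — shift
  I4: { [E → n . d d] }  — shift
  I5: { [E → n d . d] }  — shift
  I6: { [E → n d d .] }  — reduce
  I7: { [E → e e . S], [S → . ) ) n] }  — shift
  I8: { [S → ) . ) n] }  — shift
  I9: { [E → e e S .] }  — reduce
  I10: { [S → ) ) . n] }  — shift
  I11: { [S → ) ) n .] }  — reduce
  I12: { [B → ) .] }  — reduce
  I13: { [E → ) B .] }  — reduce
  I14: { [B → d . S n], [S → . ) ) n] }  — shift
  I15: { [B → n . E], [B → n . d e], [E → . ) B], [E → . e e S], [E → . n d d] }  — shift
  I16: { [B → n E .] }  — reduce
  I17: { [B → n d . e] }  — shift
  I18: { [B → n d e .] }  — reduce
  I19: { [B → d S . n] }  — shift
  I20: { [B → d S n .] }  — reduce

Every state is either a pure shift/goto state or contains exactly one complete item and nothing to shift — no conflicts. The grammar is LR(0).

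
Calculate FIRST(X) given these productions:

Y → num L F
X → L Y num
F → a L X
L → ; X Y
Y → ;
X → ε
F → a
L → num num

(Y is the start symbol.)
{ ';', 'num', ε }

FIRST sets of the other non-terminals involved (by the same procedure, iterated to a fixed point):
  FIRST(L) = { ';', 'num' }

From X → L Y num:
  - L is a non-terminal: add FIRST(L) \ {ε} = { ';', 'num' }
    L is not nullable, so stop
From X → ε:
  - ε-production, so ε ∈ FIRST(X)

Collecting: FIRST(X) = { ';', 'num', ε }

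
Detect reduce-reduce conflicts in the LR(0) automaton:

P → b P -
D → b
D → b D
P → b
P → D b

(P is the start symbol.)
Augment with P' → P and build the canonical LR(0) collection (I0 = CLOSURE({[P' → . P]}), then GOTO on every symbol after a dot until no new states appear). It has 8 states:
  I0: { [D → . b D], [D → . b], [P → . D b], [P → . b P -], [P → . b], [P' → . P] }  — shift
  I1: { [P → D . b] }  — shift
  I2: { [P' → P .] }  — accept
  I3: { [D → . b D], [D → . b], [D → b . D], [D → b .], [P → . D b], [P → . b P -], [P → . b], [P → b . P -], [P → b .] }  — shift, 2 reduces
  I4: { [D → b D .], [P → D . b] }  — shift, reduce
  I5: { [P → b P . -] }  — shift
  I6: { [P → b P - .] }  — reduce
  I7: { [P → D b .] }  — reduce

I3 contains complete items [D → b .], [P → b .] — reduce-reduce conflict.

Answer: Yes — I3: [D → b .] vs [P → b .]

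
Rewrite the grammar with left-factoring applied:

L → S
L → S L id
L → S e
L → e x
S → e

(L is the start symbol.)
Left-factoring transforms A → αβ₁ | αβ₂ into A → αA' and A' → β₁ | β₂
(α is the longest common prefix among the alternatives). Repeat until
no nonterminal has two alternatives with a common prefix.

Round 1: L has alternatives sharing prefix 'S'. Introduce L': L → S L'
  Add: L' → ε
  Add: L' → L id
  Add: L' → e

No remaining common prefixes — done.

Resulting grammar:
L → S L'
L' → ε
L' → L id
L' → e
L → e x
S → e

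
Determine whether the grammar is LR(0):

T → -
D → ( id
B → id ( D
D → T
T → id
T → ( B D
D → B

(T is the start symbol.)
A grammar is LR(0) if no state in the canonical LR(0) collection has:
  - both a shift item (dot before a terminal) and a complete item (shift-reduce conflict), or
  - two or more complete items (reduce-reduce conflict; the accept item [T' → T .] counts as a complete item here).

Augment with T' → T and build the canonical LR(0) collection (I0 = CLOSURE({[T' → . T]}), then GOTO on every symbol after a dot until no new states appear). It has 15 states:
  I0: { [T → . ( B D], [T → . -], [T → . id], [T' → . T] }  — shift
  I1: { [B → . id ( D], [T → ( . B D] }  — shift
  I2: { [T → - .] }  — reduce
  I3: { [T' → T .] }  — accept
  I4: { [T → id .] }  — reduce
  I5: { [B → . id ( D], [D → . ( id], [D → . B], [D → . T], [T → ( B . D], [T → . ( B D], [T → . -], [T → . id] }  — shift
  I6: { [B → id . ( D] }  — shift
  I7: { [B → . id ( D], [B → id ( . D], [D → . ( id], [D → . B], [D → . T], [T → . ( B D], [T → . -], [T → . id] }  — shift
  I8: { [B → . id ( D], [D → ( . id], [T → ( . B D] }  — shift
  I9: { [D → B .] }  — reduce
  I10: { [B → id ( D .] }  — reduce
  I11: { [D → T .] }  — reduce
  I12: { [B → id . ( D], [T → id .] }  — shift, reduce
  I13: { [B → id . ( D], [D → ( id .] }  — shift, reduce
  I14: { [T → ( B D .] }  — reduce

Conflict in state I12:
  Shift-reduce conflict between [T → id .] and [B → id . ( D]
So the grammar is NOT LR(0).

Answer: No. Shift-reduce conflict between [T → id .] and [B → id . ( D]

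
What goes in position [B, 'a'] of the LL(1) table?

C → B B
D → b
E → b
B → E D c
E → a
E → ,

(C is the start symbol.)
To find M[B, 'a'], we find productions for B where 'a' is in the predict set (PREDICT(N → α) = (FIRST(α) \ {ε}) ∪ (FOLLOW(N) if α ⇒* ε)).

Relevant sets:
  FIRST(E) = { ',', 'a', 'b' }

B → E D c: PREDICT = { ',', 'a', 'b' }
  'a' is in predict set, so this production goes in M[B, 'a']

M[B, 'a'] = B → E D c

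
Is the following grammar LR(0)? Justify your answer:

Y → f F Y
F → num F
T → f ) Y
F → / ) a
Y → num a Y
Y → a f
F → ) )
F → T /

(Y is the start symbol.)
A grammar is LR(0) if no state in the canonical LR(0) collection has:
  - both a shift item (dot before a terminal) and a complete item (shift-reduce conflict), or
  - two or more complete items (reduce-reduce conflict; the accept item [Y' → Y .] counts as a complete item here).

Augment with Y' → Y and build the canonical LR(0) collection (I0 = CLOSURE({[Y' → . Y]}), then GOTO on every symbol after a dot until no new states appear). It has 22 states:
  I0: { [Y → . a f], [Y → . f F Y], [Y → . num a Y], [Y' → . Y] }  — shift
  I1: { [Y' → Y .] }  — accept
  I2: { [Y → a . f] }  — shift
  I3: { [F → . ) )], [F → . / ) a], [F → . T /], [F → . num F], [T → . f ) Y], [Y → f . F Y] }  — shift
  I4: { [Y → num . a Y] }  — shift
  I5: { [Y → . a f], [Y → . f F Y], [Y → . num a Y], [Y → num a . Y] }  — shift
  I6: { [Y → num a Y .] }  — reduce
  I7: { [F → ) . )] }  — shift
  I8: { [F → / . ) a] }  — shift
  I9: { [Y → . a f], [Y → . f F Y], [Y → . num a Y], [Y → f F . Y] }  — shift
  I10: { [F → T . /] }  — shift
  I11: { [T → f . ) Y] }  — shift
  I12: { [F → . ) )], [F → . / ) a], [F → . T /], [F → . num F], [F → num . F], [T → . f ) Y] }  — shift
  I13: { [F → num F .] }  — reduce
  I14: { [T → f ) . Y], [Y → . a f], [Y → . f F Y], [Y → . num a Y] }  — shift
  I15: { [T → f ) Y .] }  — reduce
  I16: { [F → T / .] }  — reduce
  I17: { [Y → f F Y .] }  — reduce
  I18: { [F → / ) . a] }  — shift
  I19: { [F → / ) a .] }  — reduce
  I20: { [F → ) ) .] }  — reduce
  I21: { [Y → a f .] }  — reduce

Every state is either a pure shift/goto state or contains exactly one complete item and nothing to shift — no conflicts. The grammar is LR(0).

Answer: Yes, the grammar is LR(0)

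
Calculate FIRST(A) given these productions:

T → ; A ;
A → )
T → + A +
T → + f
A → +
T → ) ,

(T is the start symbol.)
From A → ):
  - ')' is a terminal: add ')' and stop
From A → +:
  - '+' is a terminal: add '+' and stop

Collecting: FIRST(A) = { ')', '+' }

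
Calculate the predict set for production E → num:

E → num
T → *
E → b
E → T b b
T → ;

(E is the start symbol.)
PREDICT(E → num) = (FIRST(RHS) \ {ε}) ∪ (FOLLOW(E) if ε ∈ FIRST(RHS), i.e. RHS ⇒* ε)
FIRST(num) = { 'num' }
ε ∉ FIRST(num), so FOLLOW(E) is not added.
PREDICT(E → num) = { 'num' }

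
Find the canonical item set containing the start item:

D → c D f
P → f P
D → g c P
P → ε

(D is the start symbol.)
First, augment the grammar with D' → D
I₀ = CLOSURE({ [D' → . D] }):
  [D' → . D] has the dot before D: add [D → . c D f], [D → . g c P]
No further items can be added.

I₀ = { [D → . c D f], [D → . g c P], [D' → . D] }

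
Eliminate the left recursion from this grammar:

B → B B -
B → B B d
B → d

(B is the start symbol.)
B → d B'
B' → B - B'
B' → B d B'
B' → ε

B is directly left-recursive. The standard transformation for
  A → A α₁ | ... | A α_m | β₁ | ... | β_n
is
  A  → β₁ A' | ... | β_n A'
  A' → α₁ A' | ... | α_m A' | ε

B → d becomes B → d B'
B → B B - becomes B' → B - B'
B → B B d becomes B' → B d B'
Add B' → ε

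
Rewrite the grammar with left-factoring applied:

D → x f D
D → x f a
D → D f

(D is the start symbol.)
D → x f D'
D' → D
D' → a
D → D f

Left-factoring transforms A → αβ₁ | αβ₂ into A → αA' and A' → β₁ | β₂
(α is the longest common prefix among the alternatives). Repeat until
no nonterminal has two alternatives with a common prefix.

Round 1: D has alternatives sharing prefix 'x f'. Introduce D': D → x f D'
  Add: D' → D
  Add: D' → a

No remaining common prefixes — done.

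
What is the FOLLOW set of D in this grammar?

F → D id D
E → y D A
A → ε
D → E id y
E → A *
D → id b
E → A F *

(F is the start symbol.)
To compute FOLLOW(D), find every occurrence of D on a right-hand side N → α D β: add FIRST(β) \ {ε}, and if β is empty or nullable also add FOLLOW(N). Iterate to a fixed point.

In F → D id D: D is followed by id D, add FIRST(id D) \ {ε} = { 'id' }
In F → D id D: D is at the end, add FOLLOW(F)
In E → y D A: D is followed by A, add FIRST(A) \ {ε} = { }
  A is nullable, so also add FOLLOW(E)

The FOLLOW sets referred to above (computed the same way, to a fixed point):
  FOLLOW(F) = { $, '*' }
  FOLLOW(E) = { 'id' }

Taking the union: FOLLOW(D) = { $, '*', 'id' }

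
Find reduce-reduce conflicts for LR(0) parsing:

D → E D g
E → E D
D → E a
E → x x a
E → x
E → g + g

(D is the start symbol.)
A reduce-reduce conflict occurs when an LR(0) state has two complete items [A → α .] and [B → β .] — both call for a reduction, and with no lookahead the parser cannot choose between them.

Augment with D' → D and build the canonical LR(0) collection (I0 = CLOSURE({[D' → . D]}), then GOTO on every symbol after a dot until no new states appear). It has 12 states:
  I0: { [D → . E D g], [D → . E a], [D' → . D], [E → . E D], [E → . g + g], [E → . x x a], [E → . x] }  — shift
  I1: { [D' → D .] }  — accept
  I2: { [D → . E D g], [D → . E a], [D → E . D g], [D → E . a], [E → . E D], [E → . g + g], [E → . x x a], [E → . x], [E → E . D] }  — shift
  I3: { [E → g . + g] }  — shift
  I4: { [E → x . x a], [E → x .] }  — shift, reduce
  I5: { [E → x x . a] }  — shift
  I6: { [E → x x a .] }  — reduce
  I7: { [E → g + . g] }  — shift
  I8: { [E → g + g .] }  — reduce
  I9: { [D → E D . g], [E → E D .] }  — shift, reduce
  I10: { [D → E a .] }  — reduce
  I11: { [D → E D g .] }  — reduce

No state contains more than one complete item.

Answer: No reduce-reduce conflicts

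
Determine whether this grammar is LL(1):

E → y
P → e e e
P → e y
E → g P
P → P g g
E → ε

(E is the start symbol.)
No. Predict set conflict for P: { 'e' }

A grammar is LL(1) if for each non-terminal N with multiple productions, the predict sets of those productions are pairwise disjoint, where PREDICT(N → α) = (FIRST(α) \ {ε}) ∪ (FOLLOW(N) if α ⇒* ε).

Relevant sets:
  FIRST(P) = { 'e' }
  FOLLOW(E) = { $ }

For E:
  PREDICT(E → y) = { 'y' }
  PREDICT(E → g P) = { 'g' }
  PREDICT(E → ε) = { $ }
For P:
  PREDICT(P → e e e) = { 'e' }
  PREDICT(P → e y) = { 'e' }
  PREDICT(P → P g g) = { 'e' }

Conflict found: Predict set conflict for P: { 'e' }
The grammar is NOT LL(1).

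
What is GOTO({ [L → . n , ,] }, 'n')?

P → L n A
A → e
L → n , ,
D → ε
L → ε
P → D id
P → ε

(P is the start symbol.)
{ [L → n . , ,] }

GOTO(I, 'n') = CLOSURE({ [A → αX.β] : [A → α.Xβ] ∈ I, X = 'n' })

Items with dot before 'n', with the dot advanced:
  [L → . n , ,] → [L → n . , ,]
Closure adds nothing (no advanced item has the dot before a non-terminal).

GOTO = { [L → n . , ,] }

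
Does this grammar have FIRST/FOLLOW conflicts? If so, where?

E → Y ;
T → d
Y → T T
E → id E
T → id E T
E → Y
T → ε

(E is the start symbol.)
A FIRST/FOLLOW conflict occurs when a non-terminal N has a nullable alternative N → β (β ⇒* ε) and another alternative N → α with FIRST(α) ∩ FOLLOW(N) ≠ ∅: on such a lookahead the parser cannot decide between expanding α and letting N vanish via β.

Nullable non-terminals: E, T, Y.
FIRST sets used below: FIRST(Y) = { 'd', 'id', ε }

E: nullable alternative(s) E → Y; FOLLOW(E) = { $, ';', 'd', 'id' }
  E → Y ;: FIRST \ {ε} = { ';', 'd', 'id' } — overlaps FOLLOW(E) on { ';', 'd', 'id' }: CONFLICT
  E → id E: FIRST \ {ε} = { 'id' } — overlaps FOLLOW(E) on { 'id' }: CONFLICT
  E → Y: FIRST \ {ε} = { 'd', 'id' } — this is the only nullable alternative, skip

T: nullable alternative(s) T → ε; FOLLOW(T) = { $, ';', 'd', 'id' }
  T → d: FIRST \ {ε} = { 'd' } — overlaps FOLLOW(T) on { 'd' }: CONFLICT
  T → id E T: FIRST \ {ε} = { 'id' } — overlaps FOLLOW(T) on { 'id' }: CONFLICT
  T → ε: FIRST \ {ε} = { } — this is the only nullable alternative, skip
Y has a nullable alternative but only one production, so nothing to check.

So the grammar has 4 FIRST/FOLLOW conflicts (marked CONFLICT above).

Answer: Yes. E → Y ';' with FOLLOW(E) on { ';', 'd', 'id' }; E → id E with FOLLOW(E) on { 'id' }; T → d with FOLLOW(T) on { 'd' }; T → id E T with FOLLOW(T) on { 'id' }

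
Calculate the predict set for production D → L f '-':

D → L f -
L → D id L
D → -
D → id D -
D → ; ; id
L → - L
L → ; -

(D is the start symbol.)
PREDICT(D → L f '-') = (FIRST(RHS) \ {ε}) ∪ (FOLLOW(D) if ε ∈ FIRST(RHS), i.e. RHS ⇒* ε)
FIRST(L) = { '-', ';', 'id' }
FIRST(L f '-') = { '-', ';', 'id' }
ε ∉ FIRST(L f '-'), so FOLLOW(D) is not added.
PREDICT(D → L f '-') = { '-', ';', 'id' }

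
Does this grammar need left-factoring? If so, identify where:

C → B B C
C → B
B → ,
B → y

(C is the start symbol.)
Yes, C has productions with common prefix 'B'

Left-factoring is needed when two productions for the same non-terminal
share a common prefix on the right-hand side.

Productions for C:
  C → B B C
  C → B
Productions for B:
  B → ,
  B → y

Found common prefix 'B' in productions for C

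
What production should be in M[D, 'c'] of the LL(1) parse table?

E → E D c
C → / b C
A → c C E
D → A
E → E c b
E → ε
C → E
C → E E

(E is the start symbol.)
D → A

To find M[D, 'c'], we find productions for D where 'c' is in the predict set (PREDICT(N → α) = (FIRST(α) \ {ε}) ∪ (FOLLOW(N) if α ⇒* ε)).

Relevant sets:
  FIRST(A) = { 'c' }

D → A: PREDICT = { 'c' }
  'c' is in predict set, so this production goes in M[D, 'c']

M[D, 'c'] = D → A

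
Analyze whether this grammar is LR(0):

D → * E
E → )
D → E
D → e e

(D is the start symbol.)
Yes, the grammar is LR(0)

Augment with D' → D and build the canonical LR(0) collection (I0 = CLOSURE({[D' → . D]}), then GOTO on every symbol after a dot until no new states appear). It has 8 states:
  I0: { [D → . * E], [D → . E], [D → . e e], [D' → . D], [E → . )] }  — shift
  I1: { [E → ) .] }  — reduce
  I2: { [D → * . E], [E → . )] }  — shift
  I3: { [D' → D .] }  — accept
  I4: { [D → E .] }  — reduce
  I5: { [D → e . e] }  — shift
  I6: { [D → e e .] }  — reduce
  I7: { [D → * E .] }  — reduce

Every state is either a pure shift/goto state or contains exactly one complete item and nothing to shift — no conflicts. The grammar is LR(0).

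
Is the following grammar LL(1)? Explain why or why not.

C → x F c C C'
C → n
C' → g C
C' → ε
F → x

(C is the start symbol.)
A grammar is LL(1) if for each non-terminal N with multiple productions, the predict sets of those productions are pairwise disjoint, where PREDICT(N → α) = (FIRST(α) \ {ε}) ∪ (FOLLOW(N) if α ⇒* ε).

Relevant sets:
  FOLLOW(C') = { $, 'g' }

For C:
  PREDICT(C → x F c C C') = { 'x' }
  PREDICT(C → n) = { 'n' }
For C':
  PREDICT(C' → g C) = { 'g' }
  PREDICT(C' → ε) = { $, 'g' }
F has a single production, so nothing to check there.

Conflict found: Predict set conflict for C': { 'g' }
The grammar is NOT LL(1).

Answer: No. Predict set conflict for C': { 'g' }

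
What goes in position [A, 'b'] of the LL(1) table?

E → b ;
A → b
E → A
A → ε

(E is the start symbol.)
To find M[A, 'b'], we find productions for A where 'b' is in the predict set (PREDICT(N → α) = (FIRST(α) \ {ε}) ∪ (FOLLOW(N) if α ⇒* ε)).

Relevant sets:
  FOLLOW(A) = { $ }

A → b: PREDICT = { 'b' }
  'b' is in predict set, so this production goes in M[A, 'b']
A → ε: PREDICT = { $ }

M[A, 'b'] = A → b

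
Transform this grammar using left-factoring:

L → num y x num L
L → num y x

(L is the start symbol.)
Left-factoring transforms A → αβ₁ | αβ₂ into A → αA' and A' → β₁ | β₂
(α is the longest common prefix among the alternatives). Repeat until
no nonterminal has two alternatives with a common prefix.

Round 1: L has alternatives sharing prefix 'num y x'. Introduce L': L → num y x L'
  Add: L' → num L
  Add: L' → ε

No remaining common prefixes — done.

Resulting grammar:
L → num y x L'
L' → num L
L' → ε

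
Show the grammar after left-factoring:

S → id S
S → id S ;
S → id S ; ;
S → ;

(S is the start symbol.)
Left-factoring transforms A → αβ₁ | αβ₂ into A → αA' and A' → β₁ | β₂
(α is the longest common prefix among the alternatives). Repeat until
no nonterminal has two alternatives with a common prefix.

Round 1: S has alternatives sharing prefix 'id S'. Introduce S': S → id S S'
  Add: S' → ε
  Add: S' → ;
  Add: S' → ; ;

Round 2: S' has alternatives sharing prefix ';'. Introduce S'': S' → ; S''
  Add: S'' → ε
  Add: S'' → ;

No remaining common prefixes — done.

Resulting grammar:
S → id S S'
S' → ε
S' → ; S''
S'' → ε
S'' → ;
S → ;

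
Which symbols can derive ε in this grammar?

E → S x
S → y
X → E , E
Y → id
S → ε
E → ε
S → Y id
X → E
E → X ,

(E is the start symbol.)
ε-productions: S → ε, E → ε
So S, E are immediately nullable.
X → E: every symbol on the right is nullable, so X is nullable too.
No further non-terminal can be added: every production for the remaining non-terminals contains a terminal or a non-nullable non-terminal.
Nullable = { 'E', 'S', 'X' }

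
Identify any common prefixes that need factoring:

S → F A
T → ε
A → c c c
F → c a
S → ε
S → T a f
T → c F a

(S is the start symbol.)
No, left-factoring is not needed

Left-factoring is needed when two productions for the same non-terminal
share a common prefix on the right-hand side.

Productions for S:
  S → F A
  S → ε
  S → T a f
Productions for T:
  T → ε
  T → c F a

No common prefixes found.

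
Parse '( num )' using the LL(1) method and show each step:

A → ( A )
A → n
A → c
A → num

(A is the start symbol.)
Stack is shown with the top on the left.

Stack    Input      Action
--------------------------
A $      ( num ) $  output A → ( A )
( A ) $  ( num ) $  match '('
A ) $    num ) $    output A → num
num ) $  num ) $    match 'num'
) $      ) $        match ')'
$        $          accept

The string is accepted.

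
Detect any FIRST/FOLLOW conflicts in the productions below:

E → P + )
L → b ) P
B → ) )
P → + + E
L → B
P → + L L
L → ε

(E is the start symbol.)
Yes. L → b ')' P with FOLLOW(L) on { 'b' }; L → B with FOLLOW(L) on { ')' }

A FIRST/FOLLOW conflict occurs when a non-terminal N has a nullable alternative N → β (β ⇒* ε) and another alternative N → α with FIRST(α) ∩ FOLLOW(N) ≠ ∅: on such a lookahead the parser cannot decide between expanding α and letting N vanish via β.

Nullable non-terminals: L.
FIRST sets used below: FIRST(B) = { ')' }

L: nullable alternative(s) L → ε; FOLLOW(L) = { ')', '+', 'b' }
  L → b ) P: FIRST \ {ε} = { 'b' } — overlaps FOLLOW(L) on { 'b' }: CONFLICT
  L → B: FIRST \ {ε} = { ')' } — overlaps FOLLOW(L) on { ')' }: CONFLICT
  L → ε: FIRST \ {ε} = { } — this is the only nullable alternative, skip

B, E, P have no nullable alternative, so no FIRST/FOLLOW check is needed there.

So the grammar has 2 FIRST/FOLLOW conflicts (marked CONFLICT above).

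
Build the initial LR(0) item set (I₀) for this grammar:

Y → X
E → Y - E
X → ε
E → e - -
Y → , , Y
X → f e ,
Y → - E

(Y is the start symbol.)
First, augment the grammar with Y' → Y
I₀ = CLOSURE({ [Y' → . Y] }):
  [Y' → . Y] has the dot before Y: add [Y → . X], [Y → . , , Y], [Y → . - E]
  [Y → . X] has the dot before X: add [X → .], [X → . f e ,]
No further items can be added.

I₀ = { [X → . f e ,], [X → .], [Y → . , , Y], [Y → . - E], [Y → . X], [Y' → . Y] }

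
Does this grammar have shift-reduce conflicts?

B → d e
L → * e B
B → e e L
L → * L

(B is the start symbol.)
No shift-reduce conflicts

A shift-reduce conflict occurs when an LR(0) state has both:
  - a complete (reduce) item [A → α .] (dot at the end), and
  - a shift item [B → β . c γ] (dot before a terminal).

Augment with B' → B and build the canonical LR(0) collection (I0 = CLOSURE({[B' → . B]}), then GOTO on every symbol after a dot until no new states appear). It has 11 states:
  I0: { [B → . d e], [B → . e e L], [B' → . B] }  — shift
  I1: { [B' → B .] }  — accept
  I2: { [B → d . e] }  — shift
  I3: { [B → e . e L] }  — shift
  I4: { [B → e e . L], [L → . * L], [L → . * e B] }  — shift
  I5: { [L → * . L], [L → * . e B], [L → . * L], [L → . * e B] }  — shift
  I6: { [B → e e L .] }  — reduce
  I7: { [L → * L .] }  — reduce
  I8: { [B → . d e], [B → . e e L], [L → * e . B] }  — shift
  I9: { [L → * e B .] }  — reduce
  I10: { [B → d e .] }  — reduce

No state contains both a complete item and a shift item.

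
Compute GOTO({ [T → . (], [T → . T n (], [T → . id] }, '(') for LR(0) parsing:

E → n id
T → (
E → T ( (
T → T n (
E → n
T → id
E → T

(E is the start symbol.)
GOTO(I, '(') = CLOSURE({ [A → αX.β] : [A → α.Xβ] ∈ I, X = '(' })

Items with dot before '(', with the dot advanced:
  [T → . (] → [T → ( .]
Closure adds nothing (no advanced item has the dot before a non-terminal).

GOTO = { [T → ( .] }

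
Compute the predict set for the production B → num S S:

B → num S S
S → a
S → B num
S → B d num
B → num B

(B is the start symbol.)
PREDICT(B → num S S) = (FIRST(RHS) \ {ε}) ∪ (FOLLOW(B) if ε ∈ FIRST(RHS), i.e. RHS ⇒* ε)
FIRST(num S S) = { 'num' }
ε ∉ FIRST(num S S), so FOLLOW(B) is not added.
PREDICT(B → num S S) = { 'num' }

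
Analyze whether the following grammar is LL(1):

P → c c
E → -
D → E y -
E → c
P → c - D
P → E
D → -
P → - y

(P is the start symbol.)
A grammar is LL(1) if for each non-terminal N with multiple productions, the predict sets of those productions are pairwise disjoint, where PREDICT(N → α) = (FIRST(α) \ {ε}) ∪ (FOLLOW(N) if α ⇒* ε).

Relevant sets:
  FIRST(E) = { '-', 'c' }

For P:
  PREDICT(P → c c) = { 'c' }
  PREDICT(P → c '-' D) = { 'c' }
  PREDICT(P → E) = { '-', 'c' }
  PREDICT(P → '-' y) = { '-' }
For E:
  PREDICT(E → '-') = { '-' }
  PREDICT(E → c) = { 'c' }
For D:
  PREDICT(D → E y '-') = { '-', 'c' }
  PREDICT(D → '-') = { '-' }

Conflict found: Predict set conflict for P: { 'c' }
The grammar is NOT LL(1).

Answer: No. Predict set conflict for P: { 'c' }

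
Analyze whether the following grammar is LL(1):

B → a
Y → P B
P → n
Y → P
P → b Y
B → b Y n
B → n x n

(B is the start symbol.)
A grammar is LL(1) if for each non-terminal N with multiple productions, the predict sets of those productions are pairwise disjoint, where PREDICT(N → α) = (FIRST(α) \ {ε}) ∪ (FOLLOW(N) if α ⇒* ε).

Relevant sets:
  FIRST(P) = { 'b', 'n' }

For B:
  PREDICT(B → a) = { 'a' }
  PREDICT(B → b Y n) = { 'b' }
  PREDICT(B → n x n) = { 'n' }
For Y:
  PREDICT(Y → P B) = { 'b', 'n' }
  PREDICT(Y → P) = { 'b', 'n' }
For P:
  PREDICT(P → n) = { 'n' }
  PREDICT(P → b Y) = { 'b' }

Conflict found: Predict set conflict for Y: { 'b', 'n' }
The grammar is NOT LL(1).

Answer: No. Predict set conflict for Y: { 'b', 'n' }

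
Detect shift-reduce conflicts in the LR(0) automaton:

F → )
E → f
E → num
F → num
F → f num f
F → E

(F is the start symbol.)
Yes — I4: [E → f .] vs [F → f . num f]

Augment with F' → F and build the canonical LR(0) collection (I0 = CLOSURE({[F' → . F]}), then GOTO on every symbol after a dot until no new states appear). It has 8 states:
  I0: { [E → . f], [E → . num], [F → . )], [F → . E], [F → . f num f], [F → . num], [F' → . F] }  — shift
  I1: { [F → ) .] }  — reduce
  I2: { [F → E .] }  — reduce
  I3: { [F' → F .] }  — accept
  I4: { [E → f .], [F → f . num f] }  — shift, reduce
  I5: { [E → num .], [F → num .] }  — 2 reduces
  I6: { [F → f num . f] }  — shift
  I7: { [F → f num f .] }  — reduce

I4 contains reduce item [E → f .] and shift item [F → f . num f] — shift-reduce conflict.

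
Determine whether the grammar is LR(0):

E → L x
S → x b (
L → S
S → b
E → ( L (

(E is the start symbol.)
Yes, the grammar is LR(0)

Augment with E' → E and build the canonical LR(0) collection (I0 = CLOSURE({[E' → . E]}), then GOTO on every symbol after a dot until no new states appear). It has 12 states:
  I0: { [E → . ( L (], [E → . L x], [E' → . E], [L → . S], [S → . b], [S → . x b (] }  — shift
  I1: { [E → ( . L (], [L → . S], [S → . b], [S → . x b (] }  — shift
  I2: { [E' → E .] }  — accept
  I3: { [E → L . x] }  — shift
  I4: { [L → S .] }  — reduce
  I5: { [S → b .] }  — reduce
  I6: { [S → x . b (] }  — shift
  I7: { [S → x b . (] }  — shift
  I8: { [S → x b ( .] }  — reduce
  I9: { [E → L x .] }  — reduce
  I10: { [E → ( L . (] }  — shift
  I11: { [E → ( L ( .] }  — reduce

Every state is either a pure shift/goto state or contains exactly one complete item and nothing to shift — no conflicts. The grammar is LR(0).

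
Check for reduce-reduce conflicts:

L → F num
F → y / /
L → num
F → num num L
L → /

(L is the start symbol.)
No reduce-reduce conflicts

A reduce-reduce conflict occurs when an LR(0) state has two complete items [A → α .] and [B → β .] — both call for a reduction, and with no lookahead the parser cannot choose between them.

Augment with L' → L and build the canonical LR(0) collection (I0 = CLOSURE({[L' → . L]}), then GOTO on every symbol after a dot until no new states appear). It has 11 states:
  I0: { [F → . num num L], [F → . y / /], [L → . /], [L → . F num], [L → . num], [L' → . L] }  — shift
  I1: { [L → / .] }  — reduce
  I2: { [L → F . num] }  — shift
  I3: { [L' → L .] }  — accept
  I4: { [F → num . num L], [L → num .] }  — shift, reduce
  I5: { [F → y . / /] }  — shift
  I6: { [F → y / . /] }  — shift
  I7: { [F → y / / .] }  — reduce
  I8: { [F → . num num L], [F → . y / /], [F → num num . L], [L → . /], [L → . F num], [L → . num] }  — shift
  I9: { [F → num num L .] }  — reduce
  I10: { [L → F num .] }  — reduce

No state contains more than one complete item.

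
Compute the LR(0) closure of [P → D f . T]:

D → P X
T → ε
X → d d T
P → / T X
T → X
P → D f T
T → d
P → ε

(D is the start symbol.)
{ [P → D f . T], [T → . X], [T → . d], [T → .], [X → . d d T] }

Start with: [P → D f . T]
  [P → D f . T] has the dot before T: add [T → .], [T → . X], [T → . d]
  [T → . X] has the dot before X: add [X → . d d T]
No further items can be added.

CLOSURE = { [P → D f . T], [T → . X], [T → . d], [T → .], [X → . d d T] }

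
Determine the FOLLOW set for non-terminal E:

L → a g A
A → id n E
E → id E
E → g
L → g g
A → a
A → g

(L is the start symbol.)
To compute FOLLOW(E), find every occurrence of E on a right-hand side N → α E β: add FIRST(β) \ {ε}, and if β is empty or nullable also add FOLLOW(N). Iterate to a fixed point.

In A → id n E: E is at the end, add FOLLOW(A)
In E → id E: E is at the end; this adds FOLLOW(E) to itself — nothing new

The FOLLOW sets referred to above (computed the same way, to a fixed point):
  FOLLOW(A) = { $ }

Taking the union: FOLLOW(E) = { $ }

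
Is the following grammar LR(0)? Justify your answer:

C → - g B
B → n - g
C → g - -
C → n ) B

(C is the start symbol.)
Yes, the grammar is LR(0)

A grammar is LR(0) if no state in the canonical LR(0) collection has:
  - both a shift item (dot before a terminal) and a complete item (shift-reduce conflict), or
  - two or more complete items (reduce-reduce conflict; the accept item [C' → C .] counts as a complete item here).

Augment with C' → C and build the canonical LR(0) collection (I0 = CLOSURE({[C' → . C]}), then GOTO on every symbol after a dot until no new states appear). It has 14 states:
  I0: { [C → . - g B], [C → . g - -], [C → . n ) B], [C' → . C] }  — shift
  I1: { [C → - . g B] }  — shift
  I2: { [C' → C .] }  — accept
  I3: { [C → g . - -] }  — shift
  I4: { [C → n . ) B] }  — shift
  I5: { [B → . n - g], [C → n ) . B] }  — shift
  I6: { [C → n ) B .] }  — reduce
  I7: { [B → n . - g] }  — shift
  I8: { [B → n - . g] }  — shift
  I9: { [B → n - g .] }  — reduce
  I10: { [C → g - . -] }  — shift
  I11: { [C → g - - .] }  — reduce
  I12: { [B → . n - g], [C → - g . B] }  — shift
  I13: { [C → - g B .] }  — reduce

Every state is either a pure shift/goto state or contains exactly one complete item and nothing to shift — no conflicts. The grammar is LR(0).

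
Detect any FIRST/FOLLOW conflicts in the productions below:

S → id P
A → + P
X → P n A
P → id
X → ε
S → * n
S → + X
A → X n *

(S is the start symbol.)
A FIRST/FOLLOW conflict occurs when a non-terminal N has a nullable alternative N → β (β ⇒* ε) and another alternative N → α with FIRST(α) ∩ FOLLOW(N) ≠ ∅: on such a lookahead the parser cannot decide between expanding α and letting N vanish via β.

Nullable non-terminals: X.
FIRST sets used below: FIRST(P) = { 'id' }

X: nullable alternative(s) X → ε; FOLLOW(X) = { $, 'n' }
  X → P n A: FIRST \ {ε} = { 'id' } — disjoint from FOLLOW(X)
  X → ε: FIRST \ {ε} = { } — this is the only nullable alternative, skip

A, P, S have no nullable alternative, so no FIRST/FOLLOW check is needed there.

No FIRST/FOLLOW conflicts found.

Answer: No FIRST/FOLLOW conflicts.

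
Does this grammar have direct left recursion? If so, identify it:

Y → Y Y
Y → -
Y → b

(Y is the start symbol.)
Direct left recursion occurs when N → N α for some non-terminal N (the right-hand side begins with the left-hand side itself).

Y → Y Y: LEFT RECURSIVE (starts with Y)
Y → -: starts with '-'
Y → b: starts with b

The grammar has direct left recursion on: Y.

Answer: Yes, Y is left-recursive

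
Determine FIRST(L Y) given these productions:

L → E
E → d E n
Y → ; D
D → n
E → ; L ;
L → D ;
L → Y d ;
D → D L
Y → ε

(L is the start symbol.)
{ ';', 'd', 'n' }

FIRST sets of the non-terminals involved (from the grammar, by fixed-point iteration):
  FIRST(L) = { ';', 'd', 'n' }

To compute FIRST(L Y), process the symbols left to right:
Symbol L is a non-terminal. Add FIRST(L) \ {ε} = { ';', 'd', 'n' }
L is not nullable (ε ∉ FIRST(L)), so stop here.
FIRST(L Y) = { ';', 'd', 'n' }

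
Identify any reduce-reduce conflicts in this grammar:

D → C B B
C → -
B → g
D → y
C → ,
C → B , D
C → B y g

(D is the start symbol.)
Augment with D' → D and build the canonical LR(0) collection (I0 = CLOSURE({[D' → . D]}), then GOTO on every symbol after a dot until no new states appear). It has 14 states:
  I0: { [B → . g], [C → . ,], [C → . -], [C → . B , D], [C → . B y g], [D → . C B B], [D → . y], [D' → . D] }  — shift
  I1: { [C → , .] }  — reduce
  I2: { [C → - .] }  — reduce
  I3: { [C → B . , D], [C → B . y g] }  — shift
  I4: { [B → . g], [D → C . B B] }  — shift
  I5: { [D' → D .] }  — accept
  I6: { [B → g .] }  — reduce
  I7: { [D → y .] }  — reduce
  I8: { [B → . g], [D → C B . B] }  — shift
  I9: { [D → C B B .] }  — reduce
  I10: { [B → . g], [C → . ,], [C → . -], [C → . B , D], [C → . B y g], [C → B , . D], [D → . C B B], [D → . y] }  — shift
  I11: { [C → B y . g] }  — shift
  I12: { [C → B y g .] }  — reduce
  I13: { [C → B , D .] }  — reduce

No state contains more than one complete item.

Answer: No reduce-reduce conflicts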